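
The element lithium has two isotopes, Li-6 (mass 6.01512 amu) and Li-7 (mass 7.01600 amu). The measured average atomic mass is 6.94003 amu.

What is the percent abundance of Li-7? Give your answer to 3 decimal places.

Let x be the fractional abundance of Li-6; then Li-7 has abundance 1 − x.
6.01512·x + 7.01600·(1 − x) = 6.94003
(6.01512 − 7.01600)·x = 6.94003 − 7.01600
x = -0.07597 / -1.00088 = 0.07590 → 7.590% Li-6, 92.410% Li-7.

92.410%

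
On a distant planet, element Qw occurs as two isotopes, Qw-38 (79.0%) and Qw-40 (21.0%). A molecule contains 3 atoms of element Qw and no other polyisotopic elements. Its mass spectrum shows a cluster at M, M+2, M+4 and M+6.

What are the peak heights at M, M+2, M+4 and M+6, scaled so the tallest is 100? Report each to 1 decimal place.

100.0 : 79.7 : 21.2 : 1.9

Each Qw atom is independently Qw-38 (p = 0.790) or Qw-40 (q = 0.210); the cluster is the binomial expansion (p + q)^3.
P(M) = 0.790^3 = 0.493039
P(M+2) = 3 × 0.790^2 × 0.210^1 = 0.393183
P(M+4) = 3 × 0.790^1 × 0.210^2 = 0.104517
P(M+6) = 0.210^3 = 0.009261
The M peak is largest (0.493039); scaling to 100 gives 100.0 : 79.7 : 21.2 : 1.9.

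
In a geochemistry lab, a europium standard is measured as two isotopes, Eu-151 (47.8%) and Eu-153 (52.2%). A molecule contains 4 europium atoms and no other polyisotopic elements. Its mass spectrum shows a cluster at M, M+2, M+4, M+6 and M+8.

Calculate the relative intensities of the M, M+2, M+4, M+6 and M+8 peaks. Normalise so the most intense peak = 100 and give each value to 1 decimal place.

Each Eu atom is independently Eu-151 (p = 0.478) or Eu-153 (q = 0.522); the cluster is the binomial expansion (p + q)^4.
P(M) = 0.478^4 = 0.052205
P(M+2) = 4 × 0.478^3 × 0.522^1 = 0.228042
P(M+4) = 6 × 0.478^2 × 0.522^2 = 0.373549
P(M+6) = 4 × 0.478^1 × 0.522^3 = 0.271956
P(M+8) = 0.522^4 = 0.074248
The M+4 peak is largest (0.373549); scaling to 100 gives 14.0 : 61.0 : 100.0 : 72.8 : 19.9.

14.0 : 61.0 : 100.0 : 72.8 : 19.9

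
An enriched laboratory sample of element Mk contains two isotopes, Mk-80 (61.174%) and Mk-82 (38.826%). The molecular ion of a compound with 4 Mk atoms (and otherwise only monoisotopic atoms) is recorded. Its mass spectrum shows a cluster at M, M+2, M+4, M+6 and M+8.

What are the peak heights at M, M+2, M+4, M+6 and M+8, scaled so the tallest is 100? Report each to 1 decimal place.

Expanding (0.61174 + 0.38826)^4:
P(M) = 0.61174^4 = 0.140045
P(M+2) = 4 × 0.61174^3 × 0.38826^1 = 0.355536
P(M+4) = 6 × 0.61174^2 × 0.38826^2 = 0.338478
P(M+6) = 4 × 0.61174^1 × 0.38826^3 = 0.143217
P(M+8) = 0.38826^4 = 0.022724
The M+2 peak is largest (0.355536); scaling to 100 gives 39.4 : 100.0 : 95.2 : 40.3 : 6.4.

39.4 : 100.0 : 95.2 : 40.3 : 6.4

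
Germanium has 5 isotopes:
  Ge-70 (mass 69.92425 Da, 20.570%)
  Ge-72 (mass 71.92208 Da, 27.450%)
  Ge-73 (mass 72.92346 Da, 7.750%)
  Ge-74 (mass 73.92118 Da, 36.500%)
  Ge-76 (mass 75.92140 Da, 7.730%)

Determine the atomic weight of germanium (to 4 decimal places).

The abundance-weighted mean is 0.20570 × 69.92425 + 0.27450 × 71.92208 + 0.07750 × 72.92346 + 0.36500 × 73.92118 + 0.07730 × 75.92140
= 14.383418 + 19.742611 + 5.651568 + 26.981231 + 5.868724 = 72.627552 Da

72.6276 Da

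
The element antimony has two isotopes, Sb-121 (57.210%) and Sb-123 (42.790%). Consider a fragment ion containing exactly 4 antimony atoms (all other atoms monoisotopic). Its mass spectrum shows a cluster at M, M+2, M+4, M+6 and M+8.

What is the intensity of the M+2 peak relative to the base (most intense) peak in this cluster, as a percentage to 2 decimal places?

89.13%

Term probabilities: M 0.1071, M+2 0.3205, M+4 0.3596, M+6 0.1793, M+8 0.0335. Base peak = M+4.
P(M+4) = C(4,2) × 0.57210^2 × 0.42790^2 = 6 × 0.32729841 × 0.18309841 = 0.359567 (base)
P(M+2) = C(4,1) × 0.57210^3 × 0.42790^1 = 4 × 0.18724742 × 0.4279 = 0.320493
Relative intensity = 0.320493 / 0.359567 × 100 = 89.13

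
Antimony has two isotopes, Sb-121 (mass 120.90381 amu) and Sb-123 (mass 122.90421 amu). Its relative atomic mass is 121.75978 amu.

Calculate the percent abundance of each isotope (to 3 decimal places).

With x = fraction of Sb-121 (so Sb-123 is 1 − x):
120.90381·x + 122.90421·(1 − x) = 121.75978
(120.90381 − 122.90421)·x = 121.75978 − 122.90421
x = -1.14443 / -2.00040 = 0.57210 → 57.210% Sb-121, 42.790% Sb-123.

Sb-121: 57.210%, Sb-123: 42.790%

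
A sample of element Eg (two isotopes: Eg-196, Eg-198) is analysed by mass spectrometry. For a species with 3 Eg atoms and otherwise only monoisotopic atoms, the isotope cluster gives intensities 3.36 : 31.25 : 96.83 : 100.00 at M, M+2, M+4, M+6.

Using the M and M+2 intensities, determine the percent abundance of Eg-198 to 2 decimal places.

75.61%

Let p = fractional abundance of Eg-196. I(M+2)/I(M) = [C(3,1)·p^2·(1−p)] / p^3 = 3·(1−p)/p = 31.25/3.36 = 9.3006
(1−p)/p = 9.3006/3 = 3.1002  ⇒  p = 1/(1 + 3.1002) = 0.2439
Eg-196: 24.39%, Eg-198: 75.61%.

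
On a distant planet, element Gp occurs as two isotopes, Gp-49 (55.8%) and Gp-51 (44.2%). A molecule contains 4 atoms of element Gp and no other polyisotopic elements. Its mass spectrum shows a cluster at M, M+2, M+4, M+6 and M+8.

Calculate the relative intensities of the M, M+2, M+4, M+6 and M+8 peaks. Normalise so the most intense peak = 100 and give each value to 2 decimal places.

26.56 : 84.16 : 100.00 : 52.81 : 10.46

Each Gp atom is independently Gp-49 (p = 0.558) or Gp-51 (q = 0.442); the cluster is the binomial expansion (p + q)^4.
P(M) = 0.558^4 = 0.096948
P(M+2) = 4 × 0.558^3 × 0.442^1 = 0.307174
P(M+4) = 6 × 0.558^2 × 0.442^2 = 0.364976
P(M+6) = 4 × 0.558^1 × 0.442^3 = 0.192735
P(M+8) = 0.442^4 = 0.038167
The M+4 peak is largest (0.364976); scaling to 100 gives 26.56 : 84.16 : 100.00 : 52.81 : 10.46.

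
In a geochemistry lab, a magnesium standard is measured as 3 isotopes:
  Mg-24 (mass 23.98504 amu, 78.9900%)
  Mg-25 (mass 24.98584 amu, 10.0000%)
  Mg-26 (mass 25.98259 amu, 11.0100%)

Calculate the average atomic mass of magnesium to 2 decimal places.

24.31 amu

Weight each isotope mass by its fractional abundance: 0.789900 × 23.98504 + 0.100000 × 24.98584 + 0.110100 × 25.98259
= 18.945783 + 2.498584 + 2.860683 = 24.305050 amu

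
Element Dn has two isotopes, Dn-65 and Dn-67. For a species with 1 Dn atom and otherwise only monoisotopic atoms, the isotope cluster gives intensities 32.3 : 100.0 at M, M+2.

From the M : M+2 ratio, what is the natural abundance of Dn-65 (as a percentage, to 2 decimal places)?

If p is the fraction of Dn that is Dn-65, then I(M+2)/I(M) = [C(1,1)·p^0·(1−p)] / p^1 = 1·(1−p)/p = 100.0/32.3 = 3.0960
(1−p)/p = 3.0960/1 = 3.0960  ⇒  p = 1/(1 + 3.0960) = 0.2441
Dn-65: 24.41%, Dn-67: 75.59%.

24.41%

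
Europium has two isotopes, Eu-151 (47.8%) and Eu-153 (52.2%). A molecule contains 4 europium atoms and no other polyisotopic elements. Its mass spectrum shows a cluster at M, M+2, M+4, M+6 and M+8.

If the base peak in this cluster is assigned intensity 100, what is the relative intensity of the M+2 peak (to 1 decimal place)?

61.0

Binomial terms of (0.478 + 0.522)^4: M 0.0522, M+2 0.2280, M+4 0.3735, M+6 0.2720, M+8 0.0742 → M+4 is the base peak.
P(M+4) = C(4,2) × 0.478^2 × 0.522^2 = 6 × 0.228484 × 0.272484 = 0.373549 (base)
P(M+2) = C(4,1) × 0.478^3 × 0.522^1 = 4 × 0.10921535 × 0.5220 = 0.228042
Relative intensity = 0.228042 / 0.373549 × 100 = 61.0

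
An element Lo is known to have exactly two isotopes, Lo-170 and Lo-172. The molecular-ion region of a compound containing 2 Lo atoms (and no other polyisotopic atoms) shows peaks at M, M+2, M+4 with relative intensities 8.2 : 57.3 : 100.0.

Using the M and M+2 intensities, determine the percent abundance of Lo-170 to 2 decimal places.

22.25%

Write p for the Lo-170 fraction. I(M+2)/I(M) = [C(2,1)·p^1·(1−p)] / p^2 = 2·(1−p)/p = 57.3/8.2 = 6.9878
(1−p)/p = 6.9878/2 = 3.4939  ⇒  p = 1/(1 + 3.4939) = 0.2225
Lo-170: 22.25%, Lo-172: 77.75%.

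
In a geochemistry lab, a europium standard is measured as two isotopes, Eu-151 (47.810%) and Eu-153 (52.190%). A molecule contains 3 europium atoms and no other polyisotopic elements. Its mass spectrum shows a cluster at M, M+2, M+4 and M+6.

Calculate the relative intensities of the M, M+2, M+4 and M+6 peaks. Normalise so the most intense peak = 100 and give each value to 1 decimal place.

Each Eu atom is independently Eu-151 (p = 0.47810) or Eu-153 (q = 0.52190); the cluster is the binomial expansion (p + q)^3.
P(M) = 0.47810^3 = 0.109284
P(M+2) = 3 × 0.47810^2 × 0.52190^1 = 0.357887
P(M+4) = 3 × 0.47810^1 × 0.52190^2 = 0.390674
P(M+6) = 0.52190^3 = 0.142155
The M+4 peak is largest (0.390674); scaling to 100 gives 28.0 : 91.6 : 100.0 : 36.4.

28.0 : 91.6 : 100.0 : 36.4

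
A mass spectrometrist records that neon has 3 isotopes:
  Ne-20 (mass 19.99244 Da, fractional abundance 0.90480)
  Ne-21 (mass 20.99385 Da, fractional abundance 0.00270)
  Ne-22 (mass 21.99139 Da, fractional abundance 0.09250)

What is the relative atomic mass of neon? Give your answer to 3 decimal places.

20.180 Da

Ar = Σ fᵢ·mᵢ = 0.90480 × 19.99244 + 0.00270 × 20.99385 + 0.09250 × 21.99139
= 18.089160 + 0.056683 + 2.034204 = 20.180047 Da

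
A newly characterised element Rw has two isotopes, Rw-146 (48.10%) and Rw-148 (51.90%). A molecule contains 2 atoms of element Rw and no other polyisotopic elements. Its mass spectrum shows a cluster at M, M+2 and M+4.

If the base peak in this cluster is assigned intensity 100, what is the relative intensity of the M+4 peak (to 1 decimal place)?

Binomial terms of (0.4810 + 0.5190)^2: M 0.2314, M+2 0.4993, M+4 0.2694 → M+2 is the base peak.
P(M+2) = C(2,1) × 0.4810^1 × 0.5190^1 = 2 × 0.4810 × 0.5190 = 0.499278 (base)
P(M+4) = C(2,2) × 0.4810^0 × 0.5190^2 = 1 × 1.0000 × 0.269361 = 0.269361
Relative intensity = 0.269361 / 0.499278 × 100 = 54.0

54.0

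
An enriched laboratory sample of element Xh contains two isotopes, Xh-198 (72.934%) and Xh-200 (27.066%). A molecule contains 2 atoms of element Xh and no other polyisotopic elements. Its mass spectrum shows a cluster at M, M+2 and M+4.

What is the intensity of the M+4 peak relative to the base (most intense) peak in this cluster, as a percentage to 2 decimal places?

13.77%

Binomial terms of (0.72934 + 0.27066)^2: M 0.5319, M+2 0.3948, M+4 0.0733 → M is the base peak.
P(M) = C(2,0) × 0.72934^2 × 0.27066^0 = 1 × 0.53193684 × 1.0000 = 0.531937 (base)
P(M+4) = C(2,2) × 0.72934^0 × 0.27066^2 = 1 × 1.0000 × 0.07325684 = 0.073257
Relative intensity = 0.073257 / 0.531937 × 100 = 13.77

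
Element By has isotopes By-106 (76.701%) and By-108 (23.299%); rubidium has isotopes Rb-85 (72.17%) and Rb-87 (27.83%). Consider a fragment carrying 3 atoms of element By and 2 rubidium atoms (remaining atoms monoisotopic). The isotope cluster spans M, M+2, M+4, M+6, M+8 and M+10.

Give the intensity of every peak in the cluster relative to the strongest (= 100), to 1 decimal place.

Element By pattern (n=3): 0.45123531 : 0.41120708 : 0.1249099 : 0.01264771
Rubidium pattern (n=2): 0.52085089 : 0.40169822 : 0.07745089
Convolve the two distributions (both contribute in 2-u steps):
  M: 0.45123531×0.52085089 = 0.235026
  M+2: 0.45123531×0.40169822 + 0.41120708×0.52085089 = 0.395438
  M+4: 0.45123531×0.07745089 + 0.41120708×0.40169822 + 0.1249099×0.52085089 = 0.265189
  M+6: 0.41120708×0.07745089 + 0.1249099×0.40169822 + 0.01264771×0.52085089 = 0.088612
  M+8: 0.1249099×0.07745089 + 0.01264771×0.40169822 = 0.014755
  M+10: 0.01264771×0.07745089 = 0.000980
Scale to base peak (0.395438) = 100: 59.4 : 100.0 : 67.1 : 22.4 : 3.7 : 0.2

59.4 : 100.0 : 67.1 : 22.4 : 3.7 : 0.2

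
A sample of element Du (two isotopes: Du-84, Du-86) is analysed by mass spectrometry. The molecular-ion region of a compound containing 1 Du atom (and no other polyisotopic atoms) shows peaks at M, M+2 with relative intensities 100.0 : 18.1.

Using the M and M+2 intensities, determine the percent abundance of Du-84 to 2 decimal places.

Let p = fractional abundance of Du-84. I(M+2)/I(M) = [C(1,1)·p^0·(1−p)] / p^1 = 1·(1−p)/p = 18.1/100.0 = 0.1810
(1−p)/p = 0.1810/1 = 0.1810  ⇒  p = 1/(1 + 0.1810) = 0.8467
Du-84: 84.67%, Du-86: 15.33%.

84.67%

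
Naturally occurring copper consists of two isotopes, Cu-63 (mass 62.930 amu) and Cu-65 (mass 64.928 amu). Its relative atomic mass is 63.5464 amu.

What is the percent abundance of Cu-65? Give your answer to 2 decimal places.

30.85%

With x = fraction of Cu-63 (so Cu-65 is 1 − x):
62.930·x + 64.928·(1 − x) = 63.5464
(62.930 − 64.928)·x = 63.5464 − 64.928
x = -1.3816 / -1.998 = 0.69149 → 69.15% Cu-63, 30.85% Cu-65.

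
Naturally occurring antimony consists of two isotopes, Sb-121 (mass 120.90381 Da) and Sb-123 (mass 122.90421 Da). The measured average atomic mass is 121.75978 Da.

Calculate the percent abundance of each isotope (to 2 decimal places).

Sb-121: 57.21%, Sb-123: 42.79%

Let x be the fractional abundance of Sb-121; then Sb-123 has abundance 1 − x.
120.90381·x + 122.90421·(1 − x) = 121.75978
(120.90381 − 122.90421)·x = 121.75978 − 122.90421
x = -1.14443 / -2.00040 = 0.57210 → 57.21% Sb-121, 42.79% Sb-123.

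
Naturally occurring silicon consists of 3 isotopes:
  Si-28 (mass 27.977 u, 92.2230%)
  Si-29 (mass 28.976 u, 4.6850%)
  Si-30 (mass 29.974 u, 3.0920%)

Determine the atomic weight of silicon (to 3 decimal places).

Average mass = Σ (abundance × isotope mass) = 0.922230 × 27.977 + 0.046850 × 28.976 + 0.030920 × 29.974
= 25.8012 + 1.3575 + 0.9268 = 28.0855 u

28.086 u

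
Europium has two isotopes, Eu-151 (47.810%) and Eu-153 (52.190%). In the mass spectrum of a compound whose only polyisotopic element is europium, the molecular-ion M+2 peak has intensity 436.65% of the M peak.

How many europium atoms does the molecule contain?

For n independent Eu atoms, I(M+2)/I(M) = n · (abundance Eu-153) / (abundance Eu-151) = n · 0.52190/0.47810.
n = 4.3665 × 0.47810/0.52190 = 4.00 ≈ 4

4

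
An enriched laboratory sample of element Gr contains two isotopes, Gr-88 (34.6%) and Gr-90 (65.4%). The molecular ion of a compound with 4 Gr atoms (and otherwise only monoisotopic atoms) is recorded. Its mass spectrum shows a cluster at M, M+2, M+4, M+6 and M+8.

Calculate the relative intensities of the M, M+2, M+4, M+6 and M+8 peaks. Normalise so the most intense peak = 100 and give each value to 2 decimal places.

3.70 : 27.99 : 79.36 : 100.00 : 47.25

Each Gr atom is independently Gr-88 (p = 0.346) or Gr-90 (q = 0.654); the cluster is the binomial expansion (p + q)^4.
P(M) = 0.346^4 = 0.014332
P(M+2) = 4 × 0.346^3 × 0.654^1 = 0.108359
P(M+4) = 6 × 0.346^2 × 0.654^2 = 0.307227
P(M+6) = 4 × 0.346^1 × 0.654^3 = 0.387141
P(M+8) = 0.654^4 = 0.182941
The M+6 peak is largest (0.387141); scaling to 100 gives 3.70 : 27.99 : 79.36 : 100.00 : 47.25.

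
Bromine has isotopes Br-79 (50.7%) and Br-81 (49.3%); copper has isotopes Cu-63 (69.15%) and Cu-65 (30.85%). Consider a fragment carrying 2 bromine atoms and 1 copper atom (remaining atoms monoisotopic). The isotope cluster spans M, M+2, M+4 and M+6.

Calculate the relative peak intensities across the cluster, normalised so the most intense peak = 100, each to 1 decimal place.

41.8 : 100.0 : 75.8 : 17.6

Bromine pattern (n=2): 0.257049 : 0.499902 : 0.243049
Copper pattern (n=1): 0.6915 : 0.3085
Convolve the two distributions (both contribute in 2-u steps):
  M: 0.257049×0.6915 = 0.177749
  M+2: 0.257049×0.3085 + 0.499902×0.6915 = 0.424982
  M+4: 0.499902×0.3085 + 0.243049×0.6915 = 0.322288
  M+6: 0.243049×0.3085 = 0.074981
Scale to base peak (0.424982) = 100: 41.8 : 100.0 : 75.8 : 17.6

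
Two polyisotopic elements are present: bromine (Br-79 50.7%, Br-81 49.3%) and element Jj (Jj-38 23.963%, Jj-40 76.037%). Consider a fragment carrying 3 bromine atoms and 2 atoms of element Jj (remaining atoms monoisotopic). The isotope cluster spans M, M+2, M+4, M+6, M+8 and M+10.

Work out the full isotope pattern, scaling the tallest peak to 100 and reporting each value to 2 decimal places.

2.07 : 19.18 : 65.06 : 100.00 : 71.22 : 19.17

Bromine pattern (n=3): 0.13032384 : 0.38017547 : 0.36967753 : 0.11982316
Element Jj pattern (n=2): 0.05742254 : 0.36441493 : 0.57816254
Convolve the two distributions (both contribute in 2-u steps):
  M: 0.13032384×0.05742254 = 0.007484
  M+2: 0.13032384×0.36441493 + 0.38017547×0.05742254 = 0.069323
  M+4: 0.13032384×0.57816254 + 0.38017547×0.36441493 + 0.36967753×0.05742254 = 0.235118
  M+6: 0.38017547×0.57816254 + 0.36967753×0.36441493 + 0.11982316×0.05742254 = 0.361400
  M+8: 0.36967753×0.57816254 + 0.11982316×0.36441493 = 0.257399
  M+10: 0.11982316×0.57816254 = 0.069277
Scale to base peak (0.361400) = 100: 2.07 : 19.18 : 65.06 : 100.00 : 71.22 : 19.17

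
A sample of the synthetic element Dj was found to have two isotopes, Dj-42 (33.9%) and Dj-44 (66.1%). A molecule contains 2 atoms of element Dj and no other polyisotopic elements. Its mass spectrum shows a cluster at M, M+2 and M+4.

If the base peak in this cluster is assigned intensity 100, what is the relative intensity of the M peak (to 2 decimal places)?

(0.339 + 0.661)^2 gives M 0.1149, M+2 0.4482, M+4 0.4369; the largest is M+2.
P(M+2) = C(2,1) × 0.339^1 × 0.661^1 = 2 × 0.3390 × 0.6610 = 0.448158 (base)
P(M) = C(2,0) × 0.339^2 × 0.661^0 = 1 × 0.114921 × 1.0000 = 0.114921
Relative intensity = 0.114921 / 0.448158 × 100 = 25.64

25.64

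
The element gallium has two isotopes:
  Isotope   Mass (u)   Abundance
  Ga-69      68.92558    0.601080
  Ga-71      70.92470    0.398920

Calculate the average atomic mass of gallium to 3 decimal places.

69.723 u

The abundance-weighted mean is 0.601080 × 68.92558 + 0.398920 × 70.92470
= 41.429788 + 28.293281 = 69.723069 u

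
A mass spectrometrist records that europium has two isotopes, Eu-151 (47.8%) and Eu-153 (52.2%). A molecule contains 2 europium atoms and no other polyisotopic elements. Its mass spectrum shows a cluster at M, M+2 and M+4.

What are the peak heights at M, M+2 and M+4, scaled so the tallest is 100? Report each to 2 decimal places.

45.79 : 100.00 : 54.60

Each Eu atom is independently Eu-151 (p = 0.478) or Eu-153 (q = 0.522); the cluster is the binomial expansion (p + q)^2.
P(M) = 0.478^2 = 0.228484
P(M+2) = 2 × 0.478^1 × 0.522^1 = 0.499032
P(M+4) = 0.522^2 = 0.272484
The M+2 peak is largest (0.499032); scaling to 100 gives 45.79 : 100.00 : 54.60.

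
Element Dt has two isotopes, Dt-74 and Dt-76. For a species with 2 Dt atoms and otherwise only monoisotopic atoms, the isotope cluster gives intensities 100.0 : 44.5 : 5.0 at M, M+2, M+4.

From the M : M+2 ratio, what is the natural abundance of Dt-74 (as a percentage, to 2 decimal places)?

81.80%

Write p for the Dt-74 fraction. I(M+2)/I(M) = [C(2,1)·p^1·(1−p)] / p^2 = 2·(1−p)/p = 44.5/100.0 = 0.4450
(1−p)/p = 0.4450/2 = 0.2225  ⇒  p = 1/(1 + 0.2225) = 0.8180
Dt-74: 81.80%, Dt-76: 18.20%.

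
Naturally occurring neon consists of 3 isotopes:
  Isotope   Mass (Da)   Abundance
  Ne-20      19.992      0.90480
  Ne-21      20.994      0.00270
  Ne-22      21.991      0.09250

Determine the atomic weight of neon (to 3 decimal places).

Weight each isotope mass by its fractional abundance: 0.90480 × 19.992 + 0.00270 × 20.994 + 0.09250 × 21.991
= 18.0888 + 0.0567 + 2.0342 = 20.1797 Da

20.180 Da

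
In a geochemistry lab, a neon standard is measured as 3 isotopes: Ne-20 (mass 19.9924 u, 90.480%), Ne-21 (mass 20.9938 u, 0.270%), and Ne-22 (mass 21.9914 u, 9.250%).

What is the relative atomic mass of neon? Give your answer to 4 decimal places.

20.1800 u

The abundance-weighted mean is 0.90480 × 19.9924 + 0.00270 × 20.9938 + 0.09250 × 21.9914
= 18.08912 + 0.05668 + 2.03420 = 20.18000 u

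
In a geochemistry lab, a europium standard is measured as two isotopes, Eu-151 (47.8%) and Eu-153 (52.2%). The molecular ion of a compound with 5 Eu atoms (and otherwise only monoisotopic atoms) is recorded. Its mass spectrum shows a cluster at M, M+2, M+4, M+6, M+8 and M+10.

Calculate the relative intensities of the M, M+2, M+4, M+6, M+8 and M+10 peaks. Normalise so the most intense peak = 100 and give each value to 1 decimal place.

The 5 Eu atoms are independent, so intensities follow the terms of (0.478 + 0.522)^5.
P(M) = 0.478^5 = 0.024954
P(M+2) = 5 × 0.478^4 × 0.522^1 = 0.136255
P(M+4) = 10 × 0.478^3 × 0.522^2 = 0.297594
P(M+6) = 10 × 0.478^2 × 0.522^3 = 0.324988
P(M+8) = 5 × 0.478^1 × 0.522^4 = 0.177452
P(M+10) = 0.522^5 = 0.038757
The M+6 peak is largest (0.324988); scaling to 100 gives 7.7 : 41.9 : 91.6 : 100.0 : 54.6 : 11.9.

7.7 : 41.9 : 91.6 : 100.0 : 54.6 : 11.9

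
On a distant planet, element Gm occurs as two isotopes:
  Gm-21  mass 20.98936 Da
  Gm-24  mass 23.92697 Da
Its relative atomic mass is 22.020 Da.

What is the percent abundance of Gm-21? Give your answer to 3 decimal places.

64.916%

With x = fraction of Gm-21 (so Gm-24 is 1 − x):
20.98936·x + 23.92697·(1 − x) = 22.020
(20.98936 − 23.92697)·x = 22.020 − 23.92697
x = -1.90697 / -2.93761 = 0.64916 → 64.916% Gm-21, 35.084% Gm-24.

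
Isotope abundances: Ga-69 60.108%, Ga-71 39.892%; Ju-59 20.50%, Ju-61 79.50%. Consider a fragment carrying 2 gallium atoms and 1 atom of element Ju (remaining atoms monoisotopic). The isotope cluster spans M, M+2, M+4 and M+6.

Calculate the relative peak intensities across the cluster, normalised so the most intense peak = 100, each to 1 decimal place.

17.9 : 93.2 : 100.0 : 30.6

Gallium pattern (n=2): 0.36129717 : 0.47956567 : 0.15913717
Element Ju pattern (n=1): 0.2050 : 0.7950
Convolve the two distributions (both contribute in 2-u steps):
  M: 0.36129717×0.2050 = 0.074066
  M+2: 0.36129717×0.7950 + 0.47956567×0.2050 = 0.385542
  M+4: 0.47956567×0.7950 + 0.15913717×0.2050 = 0.413878
  M+6: 0.15913717×0.7950 = 0.126514
Scale to base peak (0.413878) = 100: 17.9 : 93.2 : 100.0 : 30.6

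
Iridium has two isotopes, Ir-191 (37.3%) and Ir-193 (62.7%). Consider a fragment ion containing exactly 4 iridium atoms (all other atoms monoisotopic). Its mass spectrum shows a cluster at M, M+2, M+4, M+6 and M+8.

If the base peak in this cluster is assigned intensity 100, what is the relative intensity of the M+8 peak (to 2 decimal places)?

42.02

(0.373 + 0.627)^4 gives M 0.0194, M+2 0.1302, M+4 0.3282, M+6 0.3678, M+8 0.1546; the largest is M+6.
P(M+6) = C(4,3) × 0.373^1 × 0.627^3 = 4 × 0.3730 × 0.24649188 = 0.367766 (base)
P(M+8) = C(4,4) × 0.373^0 × 0.627^4 = 1 × 1.0000 × 0.15455041 = 0.154550
Relative intensity = 0.154550 / 0.367766 × 100 = 42.02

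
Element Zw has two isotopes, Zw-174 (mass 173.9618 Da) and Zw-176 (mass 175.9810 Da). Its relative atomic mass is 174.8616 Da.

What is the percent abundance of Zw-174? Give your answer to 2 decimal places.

Writing the weighted mean with unknown fraction x of Zw-174:
173.9618·x + 175.9810·(1 − x) = 174.8616
(173.9618 − 175.9810)·x = 174.8616 − 175.9810
x = -1.1194 / -2.0192 = 0.55438 → 55.44% Zw-174, 44.56% Zw-176.

55.44%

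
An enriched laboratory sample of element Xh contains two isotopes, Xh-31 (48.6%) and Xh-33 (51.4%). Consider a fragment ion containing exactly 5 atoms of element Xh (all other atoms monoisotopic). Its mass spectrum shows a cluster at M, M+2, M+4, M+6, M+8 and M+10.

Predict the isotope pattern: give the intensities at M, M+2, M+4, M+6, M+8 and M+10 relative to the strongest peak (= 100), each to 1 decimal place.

8.5 : 44.7 : 94.6 : 100.0 : 52.9 : 11.2

Expanding (0.486 + 0.514)^5:
P(M) = 0.486^5 = 0.027113
P(M+2) = 5 × 0.486^4 × 0.514^1 = 0.143377
P(M+4) = 10 × 0.486^3 × 0.514^2 = 0.303274
P(M+6) = 10 × 0.486^2 × 0.514^3 = 0.320746
P(M+8) = 5 × 0.486^1 × 0.514^4 = 0.169613
P(M+10) = 0.514^5 = 0.035877
The M+6 peak is largest (0.320746); scaling to 100 gives 8.5 : 44.7 : 94.6 : 100.0 : 52.9 : 11.2.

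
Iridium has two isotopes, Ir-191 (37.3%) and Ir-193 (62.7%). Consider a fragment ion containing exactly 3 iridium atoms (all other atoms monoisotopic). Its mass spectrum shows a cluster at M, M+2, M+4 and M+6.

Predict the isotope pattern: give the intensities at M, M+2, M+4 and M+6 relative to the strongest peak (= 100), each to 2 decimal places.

The 3 Ir atoms are independent, so intensities follow the terms of (0.373 + 0.627)^3.
P(M) = 0.373^3 = 0.051895
P(M+2) = 3 × 0.373^2 × 0.627^1 = 0.261702
P(M+4) = 3 × 0.373^1 × 0.627^2 = 0.439911
P(M+6) = 0.627^3 = 0.246492
The M+4 peak is largest (0.439911); scaling to 100 gives 11.80 : 59.49 : 100.00 : 56.03.

11.80 : 59.49 : 100.00 : 56.03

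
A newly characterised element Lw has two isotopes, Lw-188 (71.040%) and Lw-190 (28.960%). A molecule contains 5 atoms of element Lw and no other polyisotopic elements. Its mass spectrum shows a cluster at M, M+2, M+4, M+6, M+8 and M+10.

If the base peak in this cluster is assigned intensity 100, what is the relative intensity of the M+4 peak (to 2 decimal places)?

(0.71040 + 0.28960)^5 gives M 0.1809, M+2 0.3688, M+4 0.3007, M+6 0.1226, M+8 0.0250, M+10 0.0020; the largest is M+2.
P(M+2) = C(5,1) × 0.71040^4 × 0.28960^1 = 5 × 0.25468995 × 0.2896 = 0.368791 (base)
P(M+4) = C(5,2) × 0.71040^3 × 0.28960^2 = 10 × 0.35851626 × 0.08386816 = 0.300681
Relative intensity = 0.300681 / 0.368791 × 100 = 81.53

81.53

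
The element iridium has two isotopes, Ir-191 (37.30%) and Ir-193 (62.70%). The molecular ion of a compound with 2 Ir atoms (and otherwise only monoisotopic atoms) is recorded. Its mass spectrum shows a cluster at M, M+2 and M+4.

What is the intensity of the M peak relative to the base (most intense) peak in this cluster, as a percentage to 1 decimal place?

Binomial terms of (0.3730 + 0.6270)^2: M 0.1391, M+2 0.4677, M+4 0.3931 → M+2 is the base peak.
P(M+2) = C(2,1) × 0.3730^1 × 0.6270^1 = 2 × 0.3730 × 0.6270 = 0.467742 (base)
P(M) = C(2,0) × 0.3730^2 × 0.6270^0 = 1 × 0.139129 × 1.0000 = 0.139129
Relative intensity = 0.139129 / 0.467742 × 100 = 29.7

29.7%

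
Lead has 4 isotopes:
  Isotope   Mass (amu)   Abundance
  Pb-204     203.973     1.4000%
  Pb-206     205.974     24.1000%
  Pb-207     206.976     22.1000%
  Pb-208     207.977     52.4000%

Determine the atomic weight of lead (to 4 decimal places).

Weight each isotope mass by its fractional abundance: 0.014000 × 203.973 + 0.241000 × 205.974 + 0.221000 × 206.976 + 0.524000 × 207.977
= 2.85562 + 49.63973 + 45.74170 + 108.97995 = 207.21700 amu

207.2170 amu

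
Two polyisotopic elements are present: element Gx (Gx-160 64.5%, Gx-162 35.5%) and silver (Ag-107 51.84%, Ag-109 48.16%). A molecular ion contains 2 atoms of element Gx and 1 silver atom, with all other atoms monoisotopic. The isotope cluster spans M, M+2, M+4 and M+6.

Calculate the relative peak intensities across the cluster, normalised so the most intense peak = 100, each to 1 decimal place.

49.3 : 100.0 : 65.3 : 13.9

Element Gx pattern (n=2): 0.416025 : 0.45795 : 0.126025
Silver pattern (n=1): 0.5184 : 0.4816
Convolve the two distributions (both contribute in 2-u steps):
  M: 0.416025×0.5184 = 0.215667
  M+2: 0.416025×0.4816 + 0.45795×0.5184 = 0.437759
  M+4: 0.45795×0.4816 + 0.126025×0.5184 = 0.285880
  M+6: 0.126025×0.4816 = 0.060694
Scale to base peak (0.437759) = 100: 49.3 : 100.0 : 65.3 : 13.9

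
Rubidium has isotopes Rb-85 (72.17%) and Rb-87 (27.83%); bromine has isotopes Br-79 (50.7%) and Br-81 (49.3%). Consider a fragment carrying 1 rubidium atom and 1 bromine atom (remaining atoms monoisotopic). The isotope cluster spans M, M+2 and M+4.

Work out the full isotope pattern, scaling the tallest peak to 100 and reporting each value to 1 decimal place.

Rubidium pattern (n=1): 0.7217 : 0.2783
Bromine pattern (n=1): 0.5070 : 0.4930
Convolve the two distributions (both contribute in 2-u steps):
  M: 0.7217×0.5070 = 0.365902
  M+2: 0.7217×0.4930 + 0.2783×0.5070 = 0.496896
  M+4: 0.2783×0.4930 = 0.137202
Scale to base peak (0.496896) = 100: 73.6 : 100.0 : 27.6

73.6 : 100.0 : 27.6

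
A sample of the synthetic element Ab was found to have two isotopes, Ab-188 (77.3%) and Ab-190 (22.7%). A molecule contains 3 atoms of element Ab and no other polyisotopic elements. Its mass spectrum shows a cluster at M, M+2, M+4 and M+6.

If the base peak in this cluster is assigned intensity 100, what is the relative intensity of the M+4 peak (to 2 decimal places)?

25.87

(0.773 + 0.227)^3 gives M 0.4619, M+2 0.4069, M+4 0.1195, M+6 0.0117; the largest is M.
P(M) = C(3,0) × 0.773^3 × 0.227^0 = 1 × 0.46188992 × 1.0000 = 0.461890 (base)
P(M+4) = C(3,2) × 0.773^1 × 0.227^2 = 3 × 0.7730 × 0.051529 = 0.119496
Relative intensity = 0.119496 / 0.461890 × 100 = 25.87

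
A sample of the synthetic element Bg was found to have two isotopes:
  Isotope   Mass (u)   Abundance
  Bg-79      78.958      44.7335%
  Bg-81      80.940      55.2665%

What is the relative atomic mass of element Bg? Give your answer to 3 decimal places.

Ar = Σ fᵢ·mᵢ = 0.447335 × 78.958 + 0.552665 × 80.940
= 35.3207 + 44.7327 = 80.0534 u

80.053 u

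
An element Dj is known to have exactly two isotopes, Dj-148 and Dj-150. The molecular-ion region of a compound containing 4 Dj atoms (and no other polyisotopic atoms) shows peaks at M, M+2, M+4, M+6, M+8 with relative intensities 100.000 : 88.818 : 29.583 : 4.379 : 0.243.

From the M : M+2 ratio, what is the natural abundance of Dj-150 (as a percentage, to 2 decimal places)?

If p is the fraction of Dj that is Dj-148, then I(M+2)/I(M) = [C(4,1)·p^3·(1−p)] / p^4 = 4·(1−p)/p = 88.818/100.000 = 0.8882
(1−p)/p = 0.8882/4 = 0.2220  ⇒  p = 1/(1 + 0.2220) = 0.8183
Dj-148: 81.83%, Dj-150: 18.17%.

18.17%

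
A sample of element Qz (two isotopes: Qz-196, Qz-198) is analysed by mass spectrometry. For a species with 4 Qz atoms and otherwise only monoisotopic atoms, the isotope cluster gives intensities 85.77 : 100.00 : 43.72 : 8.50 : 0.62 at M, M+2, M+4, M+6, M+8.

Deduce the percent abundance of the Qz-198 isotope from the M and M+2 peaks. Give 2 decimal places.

Write p for the Qz-196 fraction. I(M+2)/I(M) = [C(4,1)·p^3·(1−p)] / p^4 = 4·(1−p)/p = 100.00/85.77 = 1.1659
(1−p)/p = 1.1659/4 = 0.2915  ⇒  p = 1/(1 + 0.2915) = 0.7743
Qz-196: 77.43%, Qz-198: 22.57%.

22.57%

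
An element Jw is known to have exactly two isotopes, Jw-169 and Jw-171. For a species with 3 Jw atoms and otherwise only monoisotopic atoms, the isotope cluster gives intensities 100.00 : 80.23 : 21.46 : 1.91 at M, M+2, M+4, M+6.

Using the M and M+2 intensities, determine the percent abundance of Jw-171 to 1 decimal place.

21.1%

If p is the fraction of Jw that is Jw-169, then I(M+2)/I(M) = [C(3,1)·p^2·(1−p)] / p^3 = 3·(1−p)/p = 80.23/100.00 = 0.8023
(1−p)/p = 0.8023/3 = 0.2674  ⇒  p = 1/(1 + 0.2674) = 0.7890
Jw-169: 78.9%, Jw-171: 21.1%.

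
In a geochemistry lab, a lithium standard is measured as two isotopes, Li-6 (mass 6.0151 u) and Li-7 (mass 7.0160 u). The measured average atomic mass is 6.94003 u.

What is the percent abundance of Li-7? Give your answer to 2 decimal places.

92.41%

Let x be the fractional abundance of Li-6; then Li-7 has abundance 1 − x.
6.0151·x + 7.0160·(1 − x) = 6.94003
(6.0151 − 7.0160)·x = 6.94003 − 7.0160
x = -0.07597 / -1.0009 = 0.07590 → 7.59% Li-6, 92.41% Li-7.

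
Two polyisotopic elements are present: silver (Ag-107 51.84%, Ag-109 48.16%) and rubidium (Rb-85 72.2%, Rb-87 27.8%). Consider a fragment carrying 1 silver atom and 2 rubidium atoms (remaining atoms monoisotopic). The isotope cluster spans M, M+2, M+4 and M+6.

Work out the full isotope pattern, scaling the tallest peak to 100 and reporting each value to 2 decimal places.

58.85 : 100.00 : 50.83 : 8.11

Silver pattern (n=1): 0.5184 : 0.4816
Rubidium pattern (n=2): 0.521284 : 0.401432 : 0.077284
Convolve the two distributions (both contribute in 2-u steps):
  M: 0.5184×0.521284 = 0.270234
  M+2: 0.5184×0.401432 + 0.4816×0.521284 = 0.459153
  M+4: 0.5184×0.077284 + 0.4816×0.401432 = 0.233394
  M+6: 0.4816×0.077284 = 0.037220
Scale to base peak (0.459153) = 100: 58.85 : 100.00 : 50.83 : 8.11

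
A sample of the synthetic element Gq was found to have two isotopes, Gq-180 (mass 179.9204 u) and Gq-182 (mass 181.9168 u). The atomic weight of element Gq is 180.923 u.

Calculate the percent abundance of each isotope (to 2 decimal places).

With x = fraction of Gq-180 (so Gq-182 is 1 − x):
179.9204·x + 181.9168·(1 − x) = 180.923
(179.9204 − 181.9168)·x = 180.923 − 181.9168
x = -0.9938 / -1.9964 = 0.49780 → 49.78% Gq-180, 50.22% Gq-182.

Gq-180: 49.78%, Gq-182: 50.22%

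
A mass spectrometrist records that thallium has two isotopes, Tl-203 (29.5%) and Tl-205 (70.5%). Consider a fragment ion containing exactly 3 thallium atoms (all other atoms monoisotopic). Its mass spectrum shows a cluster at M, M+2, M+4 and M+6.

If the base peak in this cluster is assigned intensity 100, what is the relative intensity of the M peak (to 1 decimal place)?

5.8

Binomial terms of (0.295 + 0.705)^3: M 0.0257, M+2 0.1841, M+4 0.4399, M+6 0.3504 → M+4 is the base peak.
P(M+4) = C(3,2) × 0.295^1 × 0.705^2 = 3 × 0.2950 × 0.497025 = 0.439867 (base)
P(M) = C(3,0) × 0.295^3 × 0.705^0 = 1 × 0.02567237 × 1.0000 = 0.025672
Relative intensity = 0.025672 / 0.439867 × 100 = 5.8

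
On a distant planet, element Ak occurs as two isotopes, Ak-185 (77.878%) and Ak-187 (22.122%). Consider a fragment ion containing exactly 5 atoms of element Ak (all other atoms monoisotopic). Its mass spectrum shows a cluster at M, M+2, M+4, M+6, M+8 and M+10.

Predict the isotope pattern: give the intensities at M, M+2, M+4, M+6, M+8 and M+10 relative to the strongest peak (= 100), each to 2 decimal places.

Expanding (0.77878 + 0.22122)^5:
P(M) = 0.77878^5 = 0.286467
P(M+2) = 5 × 0.77878^4 × 0.22122^1 = 0.406868
P(M+4) = 10 × 0.77878^3 × 0.22122^2 = 0.231150
P(M+6) = 10 × 0.77878^2 × 0.22122^3 = 0.065660
P(M+8) = 5 × 0.77878^1 × 0.22122^4 = 0.009326
P(M+10) = 0.22122^5 = 0.000530
The M+2 peak is largest (0.406868); scaling to 100 gives 70.41 : 100.00 : 56.81 : 16.14 : 2.29 : 0.13.

70.41 : 100.00 : 56.81 : 16.14 : 2.29 : 0.13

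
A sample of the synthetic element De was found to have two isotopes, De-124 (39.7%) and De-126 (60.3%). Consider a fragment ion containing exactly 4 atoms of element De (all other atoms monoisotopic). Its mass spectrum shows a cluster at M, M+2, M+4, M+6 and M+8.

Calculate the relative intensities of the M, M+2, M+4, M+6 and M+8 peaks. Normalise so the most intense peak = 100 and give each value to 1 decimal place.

Each De atom is independently De-124 (p = 0.397) or De-126 (q = 0.603); the cluster is the binomial expansion (p + q)^4.
P(M) = 0.397^4 = 0.024841
P(M+2) = 4 × 0.397^3 × 0.603^1 = 0.150921
P(M+4) = 6 × 0.397^2 × 0.603^2 = 0.343848
P(M+6) = 4 × 0.397^1 × 0.603^3 = 0.348179
P(M+8) = 0.603^4 = 0.132212
The M+6 peak is largest (0.348179); scaling to 100 gives 7.1 : 43.3 : 98.8 : 100.0 : 38.0.

7.1 : 43.3 : 98.8 : 100.0 : 38.0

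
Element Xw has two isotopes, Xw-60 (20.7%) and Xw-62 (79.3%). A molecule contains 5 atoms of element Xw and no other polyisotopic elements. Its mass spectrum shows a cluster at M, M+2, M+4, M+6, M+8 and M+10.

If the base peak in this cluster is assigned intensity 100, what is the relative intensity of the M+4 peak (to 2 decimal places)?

13.63

(0.207 + 0.793)^5 gives M 0.0004, M+2 0.0073, M+4 0.0558, M+6 0.2137, M+8 0.4093, M+10 0.3136; the largest is M+8.
P(M+8) = C(5,4) × 0.207^1 × 0.793^4 = 5 × 0.2070 × 0.39545106 = 0.409292 (base)
P(M+4) = C(5,2) × 0.207^3 × 0.793^2 = 10 × 0.00886974 × 0.628849 = 0.055777
Relative intensity = 0.055777 / 0.409292 × 100 = 13.63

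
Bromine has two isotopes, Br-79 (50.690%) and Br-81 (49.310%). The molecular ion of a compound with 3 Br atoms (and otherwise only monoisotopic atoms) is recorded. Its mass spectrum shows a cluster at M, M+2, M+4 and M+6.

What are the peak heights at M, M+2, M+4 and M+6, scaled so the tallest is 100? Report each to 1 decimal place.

Expanding (0.50690 + 0.49310)^3:
P(M) = 0.50690^3 = 0.130247
P(M+2) = 3 × 0.50690^2 × 0.49310^1 = 0.380103
P(M+4) = 3 × 0.50690^1 × 0.49310^2 = 0.369755
P(M+6) = 0.49310^3 = 0.119896
The M+2 peak is largest (0.380103); scaling to 100 gives 34.3 : 100.0 : 97.3 : 31.5.

34.3 : 100.0 : 97.3 : 31.5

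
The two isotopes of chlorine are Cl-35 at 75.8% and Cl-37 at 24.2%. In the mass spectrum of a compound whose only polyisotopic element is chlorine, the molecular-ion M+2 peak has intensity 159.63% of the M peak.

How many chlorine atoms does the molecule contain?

For n independent Cl atoms, I(M+2)/I(M) = n · (abundance Cl-37) / (abundance Cl-35) = n · 0.242/0.758.
n = 1.5963 × 0.758/0.242 = 5.00 ≈ 5

5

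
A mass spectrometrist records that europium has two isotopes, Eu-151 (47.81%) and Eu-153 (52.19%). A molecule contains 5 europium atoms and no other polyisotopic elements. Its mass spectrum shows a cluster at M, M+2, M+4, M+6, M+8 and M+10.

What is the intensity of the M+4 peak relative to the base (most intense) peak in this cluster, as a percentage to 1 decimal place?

Term probabilities: M 0.0250, M+2 0.1363, M+4 0.2977, M+6 0.3249, M+8 0.1774, M+10 0.0387. Base peak = M+6.
P(M+6) = C(5,3) × 0.4781^2 × 0.5219^3 = 10 × 0.22857961 × 0.14215492 = 0.324937 (base)
P(M+4) = C(5,2) × 0.4781^3 × 0.5219^2 = 10 × 0.10928391 × 0.27237961 = 0.297667
Relative intensity = 0.297667 / 0.324937 × 100 = 91.6

91.6%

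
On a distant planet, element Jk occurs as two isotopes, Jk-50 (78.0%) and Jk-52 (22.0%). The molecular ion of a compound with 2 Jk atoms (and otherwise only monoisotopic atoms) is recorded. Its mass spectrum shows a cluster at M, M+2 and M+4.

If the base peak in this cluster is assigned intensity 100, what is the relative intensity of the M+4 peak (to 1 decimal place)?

Term probabilities: M 0.6084, M+2 0.3432, M+4 0.0484. Base peak = M.
P(M) = C(2,0) × 0.780^2 × 0.220^0 = 1 × 0.6084 × 1.0000 = 0.608400 (base)
P(M+4) = C(2,2) × 0.780^0 × 0.220^2 = 1 × 1.0000 × 0.0484 = 0.048400
Relative intensity = 0.048400 / 0.608400 × 100 = 8.0

8.0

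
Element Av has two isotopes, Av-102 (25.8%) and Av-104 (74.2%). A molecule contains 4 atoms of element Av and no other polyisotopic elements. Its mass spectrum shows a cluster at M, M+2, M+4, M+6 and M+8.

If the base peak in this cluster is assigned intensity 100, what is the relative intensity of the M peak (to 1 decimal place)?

1.1

Term probabilities: M 0.0044, M+2 0.0510, M+4 0.2199, M+6 0.4216, M+8 0.3031. Base peak = M+6.
P(M+6) = C(4,3) × 0.258^1 × 0.742^3 = 4 × 0.2580 × 0.40851849 = 0.421591 (base)
P(M) = C(4,0) × 0.258^4 × 0.742^0 = 1 × 0.00443077 × 1.0000 = 0.004431
Relative intensity = 0.004431 / 0.421591 × 100 = 1.1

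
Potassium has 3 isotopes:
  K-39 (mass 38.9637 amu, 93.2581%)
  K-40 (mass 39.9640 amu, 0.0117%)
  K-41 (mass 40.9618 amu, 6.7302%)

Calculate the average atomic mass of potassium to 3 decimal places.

Average mass = Σ (abundance × isotope mass) = 0.932581 × 38.9637 + 0.000117 × 39.9640 + 0.067302 × 40.9618
= 36.33681 + 0.00468 + 2.75681 = 39.09830 amu

39.098 amu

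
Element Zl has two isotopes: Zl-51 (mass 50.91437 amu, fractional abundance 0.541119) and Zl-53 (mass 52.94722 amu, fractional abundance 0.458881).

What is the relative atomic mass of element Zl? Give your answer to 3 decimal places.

51.847 amu

Weight each isotope mass by its fractional abundance: 0.541119 × 50.91437 + 0.458881 × 52.94722
= 27.550733 + 24.296473 = 51.847206 amu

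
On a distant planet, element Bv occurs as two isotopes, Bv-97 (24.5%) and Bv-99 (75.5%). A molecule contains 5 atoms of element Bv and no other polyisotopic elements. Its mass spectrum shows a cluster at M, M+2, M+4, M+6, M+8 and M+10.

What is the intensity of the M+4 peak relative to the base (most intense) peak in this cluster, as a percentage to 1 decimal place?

Binomial terms of (0.245 + 0.755)^5: M 0.0009, M+2 0.0136, M+4 0.0838, M+6 0.2583, M+8 0.3980, M+10 0.2453 → M+8 is the base peak.
P(M+8) = C(5,4) × 0.245^1 × 0.755^4 = 5 × 0.2450 × 0.3249285 = 0.398037 (base)
P(M+4) = C(5,2) × 0.245^3 × 0.755^2 = 10 × 0.01470612 × 0.570025 = 0.083829
Relative intensity = 0.083829 / 0.398037 × 100 = 21.1

21.1%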